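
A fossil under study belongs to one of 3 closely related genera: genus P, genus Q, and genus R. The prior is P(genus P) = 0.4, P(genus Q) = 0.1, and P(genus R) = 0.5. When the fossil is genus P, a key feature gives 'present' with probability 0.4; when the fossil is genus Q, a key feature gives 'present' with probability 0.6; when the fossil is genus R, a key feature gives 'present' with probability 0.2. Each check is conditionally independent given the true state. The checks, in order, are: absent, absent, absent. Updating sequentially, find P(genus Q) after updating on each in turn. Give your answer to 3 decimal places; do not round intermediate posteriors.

After 'absent': normaliser = 0.6·0.4000 + 0.4·0.1000 + 0.8·0.5000; P(genus P) ≈ 0.3529, P(genus Q) ≈ 0.0588, P(genus R) ≈ 0.5882
After 'absent': normaliser = 0.6·0.3529 + 0.4·0.0588 + 0.8·0.5882; P(genus P) ≈ 0.3000, P(genus Q) ≈ 0.0333, P(genus R) ≈ 0.6667
After 'absent': normaliser = 0.6·0.3000 + 0.4·0.0333 + 0.8·0.6667; P(genus P) ≈ 0.2477, P(genus Q) ≈ 0.0183, P(genus R) ≈ 0.7339

0.018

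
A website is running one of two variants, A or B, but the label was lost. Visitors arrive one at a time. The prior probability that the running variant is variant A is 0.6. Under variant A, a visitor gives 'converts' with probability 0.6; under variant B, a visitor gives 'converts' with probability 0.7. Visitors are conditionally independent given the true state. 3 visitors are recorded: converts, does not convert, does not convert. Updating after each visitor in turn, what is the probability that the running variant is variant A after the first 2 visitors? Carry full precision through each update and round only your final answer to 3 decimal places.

After 'converts': P(A) = 0.6·0.6000 / (0.6·0.6000 + 0.7·0.4000) ≈ 0.5625
After 'does not convert': P(A) = 0.4·0.5625 / (0.4·0.5625 + 0.3·0.4375) ≈ 0.6316

0.632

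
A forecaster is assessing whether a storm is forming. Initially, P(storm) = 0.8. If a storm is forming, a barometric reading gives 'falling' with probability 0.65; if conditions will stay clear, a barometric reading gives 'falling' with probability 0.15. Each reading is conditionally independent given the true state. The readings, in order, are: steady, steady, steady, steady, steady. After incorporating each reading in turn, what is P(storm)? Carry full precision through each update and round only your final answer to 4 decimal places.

After 'steady': P(storm) = 0.35·0.8000 / (0.35·0.8000 + 0.85·0.2000) ≈ 0.6222
After 'steady': P(storm) = 0.35·0.6222 / (0.35·0.6222 + 0.85·0.3778) ≈ 0.4041
After 'steady': P(storm) = 0.35·0.4041 / (0.35·0.4041 + 0.85·0.5959) ≈ 0.2183
After 'steady': P(storm) = 0.35·0.2183 / (0.35·0.2183 + 0.85·0.7817) ≈ 0.1031
After 'steady': P(storm) = 0.35·0.1031 / (0.35·0.1031 + 0.85·0.8969) ≈ 0.0452

0.0452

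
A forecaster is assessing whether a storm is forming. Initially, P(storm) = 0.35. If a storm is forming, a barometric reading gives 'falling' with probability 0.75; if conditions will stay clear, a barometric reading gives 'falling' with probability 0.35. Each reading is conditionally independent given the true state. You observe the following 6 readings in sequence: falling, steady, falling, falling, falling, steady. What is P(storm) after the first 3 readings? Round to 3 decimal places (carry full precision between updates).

0.487

After 'falling': P(storm) = 0.75·0.3500 / (0.75·0.3500 + 0.35·0.6500) ≈ 0.5357
After 'steady': P(storm) = 0.25·0.5357 / (0.25·0.5357 + 0.65·0.4643) ≈ 0.3074
After 'falling': P(storm) = 0.75·0.3074 / (0.75·0.3074 + 0.35·0.6926) ≈ 0.4874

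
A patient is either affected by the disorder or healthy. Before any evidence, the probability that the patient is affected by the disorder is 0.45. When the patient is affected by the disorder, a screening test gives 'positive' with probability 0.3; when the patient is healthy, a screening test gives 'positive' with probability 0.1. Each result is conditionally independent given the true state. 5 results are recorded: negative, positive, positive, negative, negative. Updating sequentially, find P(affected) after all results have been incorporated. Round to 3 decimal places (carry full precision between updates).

After 'negative': P(affected) = 0.7·0.4500 / (0.7·0.4500 + 0.9·0.5500) ≈ 0.3889
After 'positive': P(affected) = 0.3·0.3889 / (0.3·0.3889 + 0.1·0.6111) ≈ 0.6562
After 'positive': P(affected) = 0.3·0.6562 / (0.3·0.6562 + 0.1·0.3438) ≈ 0.8514
After 'negative': P(affected) = 0.7·0.8514 / (0.7·0.8514 + 0.9·0.1486) ≈ 0.8167
After 'negative': P(affected) = 0.7·0.8167 / (0.7·0.8167 + 0.9·0.1833) ≈ 0.7760

0.776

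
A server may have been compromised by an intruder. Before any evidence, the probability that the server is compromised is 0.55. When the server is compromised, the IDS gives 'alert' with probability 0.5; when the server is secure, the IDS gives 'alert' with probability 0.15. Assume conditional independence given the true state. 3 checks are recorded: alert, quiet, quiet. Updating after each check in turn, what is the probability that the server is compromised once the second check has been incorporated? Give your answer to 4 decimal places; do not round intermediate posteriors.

0.7056

After 'alert': P(compromised) = 0.5·0.5500 / (0.5·0.5500 + 0.15·0.4500) ≈ 0.8029
After 'quiet': P(compromised) = 0.5·0.8029 / (0.5·0.8029 + 0.85·0.1971) ≈ 0.7056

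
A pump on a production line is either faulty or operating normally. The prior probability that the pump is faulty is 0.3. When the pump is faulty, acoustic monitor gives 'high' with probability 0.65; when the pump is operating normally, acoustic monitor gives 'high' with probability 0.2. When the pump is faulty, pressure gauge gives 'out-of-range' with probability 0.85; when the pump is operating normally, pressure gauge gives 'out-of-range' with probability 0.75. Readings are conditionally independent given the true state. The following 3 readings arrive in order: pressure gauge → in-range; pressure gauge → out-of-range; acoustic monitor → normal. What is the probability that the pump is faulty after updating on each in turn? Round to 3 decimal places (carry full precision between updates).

0.113

After pressure gauge='in-range': P(faulty) = 0.15·0.3000 / (0.15·0.3000 + 0.25·0.7000) ≈ 0.2045
After pressure gauge='out-of-range': P(faulty) = 0.85·0.2045 / (0.85·0.2045 + 0.75·0.7955) ≈ 0.2257
After acoustic monitor='normal': P(faulty) = 0.35·0.2257 / (0.35·0.2257 + 0.8·0.7743) ≈ 0.1131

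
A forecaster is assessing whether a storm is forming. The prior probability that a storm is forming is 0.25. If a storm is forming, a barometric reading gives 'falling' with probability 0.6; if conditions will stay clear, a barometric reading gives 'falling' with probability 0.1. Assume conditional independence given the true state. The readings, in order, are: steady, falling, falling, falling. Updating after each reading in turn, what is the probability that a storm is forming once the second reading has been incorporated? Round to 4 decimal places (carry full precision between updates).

0.4706

After 'steady': P(storm) = 0.4·0.2500 / (0.4·0.2500 + 0.9·0.7500) ≈ 0.1290
After 'falling': P(storm) = 0.6·0.1290 / (0.6·0.1290 + 0.1·0.8710) ≈ 0.4706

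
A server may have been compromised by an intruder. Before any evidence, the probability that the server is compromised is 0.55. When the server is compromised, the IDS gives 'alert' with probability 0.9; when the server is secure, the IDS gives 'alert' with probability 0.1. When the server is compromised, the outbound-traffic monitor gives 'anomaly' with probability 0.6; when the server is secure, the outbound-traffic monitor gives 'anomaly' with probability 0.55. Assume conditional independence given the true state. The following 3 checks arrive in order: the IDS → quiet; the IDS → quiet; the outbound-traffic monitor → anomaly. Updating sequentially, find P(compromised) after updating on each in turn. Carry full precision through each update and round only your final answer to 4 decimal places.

After the IDS='quiet': P(compromised) = 0.1·0.5500 / (0.1·0.5500 + 0.9·0.4500) ≈ 0.1196
After the IDS='quiet': P(compromised) = 0.1·0.1196 / (0.1·0.1196 + 0.9·0.8804) ≈ 0.0149
After the outbound-traffic monitor='anomaly': P(compromised) = 0.6·0.0149 / (0.6·0.0149 + 0.55·0.9851) ≈ 0.0162

0.0162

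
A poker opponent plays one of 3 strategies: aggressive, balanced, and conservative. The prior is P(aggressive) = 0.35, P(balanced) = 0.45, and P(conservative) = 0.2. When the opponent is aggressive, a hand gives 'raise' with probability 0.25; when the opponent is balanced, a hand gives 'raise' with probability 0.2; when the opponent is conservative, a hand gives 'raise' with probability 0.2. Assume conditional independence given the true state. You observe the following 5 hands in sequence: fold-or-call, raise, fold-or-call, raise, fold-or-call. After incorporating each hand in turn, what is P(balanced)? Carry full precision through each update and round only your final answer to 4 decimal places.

After 'fold-or-call': normaliser = 0.75·0.3500 + 0.8·0.4500 + 0.8·0.2000; P(aggressive) ≈ 0.3355, P(balanced) ≈ 0.4601, P(conservative) ≈ 0.2045
After 'raise': normaliser = 0.25·0.3355 + 0.2·0.4601 + 0.2·0.2045; P(aggressive) ≈ 0.3869, P(balanced) ≈ 0.4245, P(conservative) ≈ 0.1887
After 'fold-or-call': normaliser = 0.75·0.3869 + 0.8·0.4245 + 0.8·0.1887; P(aggressive) ≈ 0.3717, P(balanced) ≈ 0.4350, P(conservative) ≈ 0.1933
After 'raise': normaliser = 0.25·0.3717 + 0.2·0.4350 + 0.2·0.1933; P(aggressive) ≈ 0.4251, P(balanced) ≈ 0.3980, P(conservative) ≈ 0.1769
After 'fold-or-call': normaliser = 0.75·0.4251 + 0.8·0.3980 + 0.8·0.1769; P(aggressive) ≈ 0.4094, P(balanced) ≈ 0.4089, P(conservative) ≈ 0.1817

0.4089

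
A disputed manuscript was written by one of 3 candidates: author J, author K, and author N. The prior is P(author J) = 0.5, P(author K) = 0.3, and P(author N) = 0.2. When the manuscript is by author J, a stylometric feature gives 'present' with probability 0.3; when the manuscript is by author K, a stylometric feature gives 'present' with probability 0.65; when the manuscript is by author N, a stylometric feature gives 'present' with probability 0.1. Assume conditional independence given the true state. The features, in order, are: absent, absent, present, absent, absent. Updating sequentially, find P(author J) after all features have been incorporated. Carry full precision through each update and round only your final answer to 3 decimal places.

0.692

After 'absent': normaliser = 0.7·0.5000 + 0.35·0.3000 + 0.9·0.2000; P(author J) ≈ 0.5512, P(author K) ≈ 0.1654, P(author N) ≈ 0.2835
After 'absent': normaliser = 0.7·0.5512 + 0.35·0.1654 + 0.9·0.2835; P(author J) ≈ 0.5521, P(author K) ≈ 0.0828, P(author N) ≈ 0.3651
After 'present': normaliser = 0.3·0.5521 + 0.65·0.0828 + 0.1·0.3651; P(author J) ≈ 0.6471, P(author K) ≈ 0.2103, P(author N) ≈ 0.1426
After 'absent': normaliser = 0.7·0.6471 + 0.35·0.2103 + 0.9·0.1426; P(author J) ≈ 0.6916, P(author K) ≈ 0.1124, P(author N) ≈ 0.1960
After 'absent': normaliser = 0.7·0.6916 + 0.35·0.1124 + 0.9·0.1960; P(author J) ≈ 0.6918, P(author K) ≈ 0.0562, P(author N) ≈ 0.2520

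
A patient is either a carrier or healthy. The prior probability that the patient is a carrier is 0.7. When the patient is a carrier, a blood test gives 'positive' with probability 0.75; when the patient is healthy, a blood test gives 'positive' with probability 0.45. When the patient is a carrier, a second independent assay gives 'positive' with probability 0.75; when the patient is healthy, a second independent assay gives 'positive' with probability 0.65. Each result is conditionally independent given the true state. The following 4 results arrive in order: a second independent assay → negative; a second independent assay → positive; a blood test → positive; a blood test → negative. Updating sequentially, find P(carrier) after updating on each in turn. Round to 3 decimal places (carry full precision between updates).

0.593

Apply Bayes' rule sequentially, carrying P(carrier) forward.
After a second independent assay='negative': P(carrier) = 0.25·0.7000 / (0.25·0.7000 + 0.35·0.3000) ≈ 0.6250
After a second independent assay='positive': P(carrier) = 0.75·0.6250 / (0.75·0.6250 + 0.65·0.3750) ≈ 0.6579
After a blood test='positive': P(carrier) = 0.75·0.6579 / (0.75·0.6579 + 0.45·0.3421) ≈ 0.7622
After a blood test='negative': P(carrier) = 0.25·0.7622 / (0.25·0.7622 + 0.55·0.2378) ≈ 0.5930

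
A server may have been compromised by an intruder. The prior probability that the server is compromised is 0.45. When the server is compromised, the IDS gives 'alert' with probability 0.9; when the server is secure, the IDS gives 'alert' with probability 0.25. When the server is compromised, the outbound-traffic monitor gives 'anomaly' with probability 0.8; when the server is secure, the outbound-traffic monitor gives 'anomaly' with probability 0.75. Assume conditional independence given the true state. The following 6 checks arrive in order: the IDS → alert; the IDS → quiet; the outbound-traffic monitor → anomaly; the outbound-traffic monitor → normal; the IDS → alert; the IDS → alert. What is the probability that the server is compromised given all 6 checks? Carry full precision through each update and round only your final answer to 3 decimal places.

0.813

After the IDS='alert': P(compromised) = 0.9·0.4500 / (0.9·0.4500 + 0.25·0.5500) ≈ 0.7465
After the IDS='quiet': P(compromised) = 0.1·0.7465 / (0.1·0.7465 + 0.75·0.2535) ≈ 0.2820
After the outbound-traffic monitor='anomaly': P(compromised) = 0.8·0.2820 / (0.8·0.2820 + 0.75·0.7180) ≈ 0.2952
After the outbound-traffic monitor='normal': P(compromised) = 0.2·0.2952 / (0.2·0.2952 + 0.25·0.7048) ≈ 0.2510
After the IDS='alert': P(compromised) = 0.9·0.2510 / (0.9·0.2510 + 0.25·0.7490) ≈ 0.5468
After the IDS='alert': P(compromised) = 0.9·0.5468 / (0.9·0.5468 + 0.25·0.4532) ≈ 0.8128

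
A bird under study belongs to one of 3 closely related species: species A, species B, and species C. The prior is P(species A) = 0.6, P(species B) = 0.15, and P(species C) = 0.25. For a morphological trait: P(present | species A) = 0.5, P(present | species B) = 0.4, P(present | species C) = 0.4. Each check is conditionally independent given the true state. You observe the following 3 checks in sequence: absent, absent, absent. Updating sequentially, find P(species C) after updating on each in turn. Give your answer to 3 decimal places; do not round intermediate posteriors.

0.335

Each posterior becomes the prior for the next update.
After 'absent': normaliser = 0.5·0.6000 + 0.6·0.1500 + 0.6·0.2500; P(species A) ≈ 0.5556, P(species B) ≈ 0.1667, P(species C) ≈ 0.2778
After 'absent': normaliser = 0.5·0.5556 + 0.6·0.1667 + 0.6·0.2778; P(species A) ≈ 0.5102, P(species B) ≈ 0.1837, P(species C) ≈ 0.3061
After 'absent': normaliser = 0.5·0.5102 + 0.6·0.1837 + 0.6·0.3061; P(species A) ≈ 0.4647, P(species B) ≈ 0.2007, P(species C) ≈ 0.3346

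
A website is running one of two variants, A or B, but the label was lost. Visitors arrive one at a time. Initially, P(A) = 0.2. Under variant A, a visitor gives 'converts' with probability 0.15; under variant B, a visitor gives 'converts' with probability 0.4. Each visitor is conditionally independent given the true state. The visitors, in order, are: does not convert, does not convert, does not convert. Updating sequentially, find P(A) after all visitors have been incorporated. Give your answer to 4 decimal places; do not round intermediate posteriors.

0.4155

After 'does not convert': P(A) = 0.85·0.2000 / (0.85·0.2000 + 0.6·0.8000) ≈ 0.2615
After 'does not convert': P(A) = 0.85·0.2615 / (0.85·0.2615 + 0.6·0.7385) ≈ 0.3341
After 'does not convert': P(A) = 0.85·0.3341 / (0.85·0.3341 + 0.6·0.6659) ≈ 0.4155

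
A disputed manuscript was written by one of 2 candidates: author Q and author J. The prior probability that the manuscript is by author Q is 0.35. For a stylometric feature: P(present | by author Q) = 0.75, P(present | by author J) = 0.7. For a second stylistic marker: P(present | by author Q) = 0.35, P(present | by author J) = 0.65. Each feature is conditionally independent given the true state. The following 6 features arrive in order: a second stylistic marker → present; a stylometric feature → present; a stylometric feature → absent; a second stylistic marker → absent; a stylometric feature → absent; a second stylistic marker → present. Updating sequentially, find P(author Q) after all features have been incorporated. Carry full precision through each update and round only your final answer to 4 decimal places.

0.1774

Apply Bayes' rule sequentially, carrying P(author Q) forward.
After a second stylistic marker='present': P(author Q) = 0.35·0.3500 / (0.35·0.3500 + 0.65·0.6500) ≈ 0.2248
After a stylometric feature='present': P(author Q) = 0.75·0.2248 / (0.75·0.2248 + 0.7·0.7752) ≈ 0.2370
After a stylometric feature='absent': P(author Q) = 0.25·0.2370 / (0.25·0.2370 + 0.3·0.7630) ≈ 0.2056
After a second stylistic marker='absent': P(author Q) = 0.65·0.2056 / (0.65·0.2056 + 0.35·0.7944) ≈ 0.3247
After a stylometric feature='absent': P(author Q) = 0.25·0.3247 / (0.25·0.3247 + 0.3·0.6753) ≈ 0.2860
After a second stylistic marker='present': P(author Q) = 0.35·0.2860 / (0.35·0.2860 + 0.65·0.7140) ≈ 0.1774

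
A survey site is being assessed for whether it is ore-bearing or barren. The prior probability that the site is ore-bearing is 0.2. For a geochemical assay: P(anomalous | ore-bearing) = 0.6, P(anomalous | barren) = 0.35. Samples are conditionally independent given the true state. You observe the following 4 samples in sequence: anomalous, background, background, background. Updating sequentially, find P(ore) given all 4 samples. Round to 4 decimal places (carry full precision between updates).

0.0908

After 'anomalous': P(ore) = 0.6·0.2000 / (0.6·0.2000 + 0.35·0.8000) ≈ 0.3000
After 'background': P(ore) = 0.4·0.3000 / (0.4·0.3000 + 0.65·0.7000) ≈ 0.2087
After 'background': P(ore) = 0.4·0.2087 / (0.4·0.2087 + 0.65·0.7913) ≈ 0.1396
After 'background': P(ore) = 0.4·0.1396 / (0.4·0.1396 + 0.65·0.8604) ≈ 0.0908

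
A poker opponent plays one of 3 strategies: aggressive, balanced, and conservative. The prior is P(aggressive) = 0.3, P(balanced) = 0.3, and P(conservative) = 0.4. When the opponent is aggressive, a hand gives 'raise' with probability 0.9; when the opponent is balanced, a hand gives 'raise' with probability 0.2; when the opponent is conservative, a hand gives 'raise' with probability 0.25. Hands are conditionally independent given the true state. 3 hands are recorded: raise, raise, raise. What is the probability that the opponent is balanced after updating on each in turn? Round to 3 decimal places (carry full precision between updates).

0.011

After 'raise': normaliser = 0.9·0.3000 + 0.2·0.3000 + 0.25·0.4000; P(aggressive) ≈ 0.6279, P(balanced) ≈ 0.1395, P(conservative) ≈ 0.2326
After 'raise': normaliser = 0.9·0.6279 + 0.2·0.1395 + 0.25·0.2326; P(aggressive) ≈ 0.8679, P(balanced) ≈ 0.0429, P(conservative) ≈ 0.0893
After 'raise': normaliser = 0.9·0.8679 + 0.2·0.0429 + 0.25·0.0893; P(aggressive) ≈ 0.9620, P(balanced) ≈ 0.0106, P(conservative) ≈ 0.0275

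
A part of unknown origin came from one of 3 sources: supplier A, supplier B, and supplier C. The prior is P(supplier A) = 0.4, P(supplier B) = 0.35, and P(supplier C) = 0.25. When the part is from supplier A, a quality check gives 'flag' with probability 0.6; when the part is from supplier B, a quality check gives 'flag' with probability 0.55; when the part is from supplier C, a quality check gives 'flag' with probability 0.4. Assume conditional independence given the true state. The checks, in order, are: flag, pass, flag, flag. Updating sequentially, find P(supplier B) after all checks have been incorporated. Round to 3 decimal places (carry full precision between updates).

0.372

Apply Bayes' rule sequentially, carrying P(supplier B) forward.
After 'flag': normaliser = 0.6·0.4000 + 0.55·0.3500 + 0.4·0.2500; P(supplier A) ≈ 0.4507, P(supplier B) ≈ 0.3615, P(supplier C) ≈ 0.1878
After 'pass': normaliser = 0.4·0.4507 + 0.45·0.3615 + 0.6·0.1878; P(supplier A) ≈ 0.3957, P(supplier B) ≈ 0.3570, P(supplier C) ≈ 0.2473
After 'flag': normaliser = 0.6·0.3957 + 0.55·0.3570 + 0.4·0.2473; P(supplier A) ≈ 0.4457, P(supplier B) ≈ 0.3686, P(supplier C) ≈ 0.1857
After 'flag': normaliser = 0.6·0.4457 + 0.55·0.3686 + 0.4·0.1857; P(supplier A) ≈ 0.4912, P(supplier B) ≈ 0.3724, P(supplier C) ≈ 0.1364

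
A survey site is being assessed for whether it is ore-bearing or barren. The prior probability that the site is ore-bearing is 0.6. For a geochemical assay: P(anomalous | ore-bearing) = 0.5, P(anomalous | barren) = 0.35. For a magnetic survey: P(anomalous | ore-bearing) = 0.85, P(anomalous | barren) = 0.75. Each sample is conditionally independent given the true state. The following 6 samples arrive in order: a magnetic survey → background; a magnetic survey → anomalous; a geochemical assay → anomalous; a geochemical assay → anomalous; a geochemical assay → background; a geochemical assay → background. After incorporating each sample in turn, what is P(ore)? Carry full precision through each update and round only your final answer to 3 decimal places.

Each posterior becomes the prior for the next update.
After a magnetic survey='background': P(ore) = 0.15·0.6000 / (0.15·0.6000 + 0.25·0.4000) ≈ 0.4737
After a magnetic survey='anomalous': P(ore) = 0.85·0.4737 / (0.85·0.4737 + 0.75·0.5263) ≈ 0.5050
After a geochemical assay='anomalous': P(ore) = 0.5·0.5050 / (0.5·0.5050 + 0.35·0.4950) ≈ 0.5930
After a geochemical assay='anomalous': P(ore) = 0.5·0.5930 / (0.5·0.5930 + 0.35·0.4070) ≈ 0.6755
After a geochemical assay='background': P(ore) = 0.5·0.6755 / (0.5·0.6755 + 0.65·0.3245) ≈ 0.6156
After a geochemical assay='background': P(ore) = 0.5·0.6156 / (0.5·0.6156 + 0.65·0.3844) ≈ 0.5519

0.552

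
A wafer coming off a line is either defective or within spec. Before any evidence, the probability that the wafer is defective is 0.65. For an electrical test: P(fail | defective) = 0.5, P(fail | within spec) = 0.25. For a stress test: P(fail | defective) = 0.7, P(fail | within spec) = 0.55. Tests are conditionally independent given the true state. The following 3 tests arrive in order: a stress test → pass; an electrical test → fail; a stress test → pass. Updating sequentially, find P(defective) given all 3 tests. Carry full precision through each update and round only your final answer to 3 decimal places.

Apply Bayes' rule sequentially, carrying P(defective) forward.
After a stress test='pass': P(defective) = 0.3·0.6500 / (0.3·0.6500 + 0.45·0.3500) ≈ 0.5532
After an electrical test='fail': P(defective) = 0.5·0.5532 / (0.5·0.5532 + 0.25·0.4468) ≈ 0.7123
After a stress test='pass': P(defective) = 0.3·0.7123 / (0.3·0.7123 + 0.45·0.2877) ≈ 0.6228

0.623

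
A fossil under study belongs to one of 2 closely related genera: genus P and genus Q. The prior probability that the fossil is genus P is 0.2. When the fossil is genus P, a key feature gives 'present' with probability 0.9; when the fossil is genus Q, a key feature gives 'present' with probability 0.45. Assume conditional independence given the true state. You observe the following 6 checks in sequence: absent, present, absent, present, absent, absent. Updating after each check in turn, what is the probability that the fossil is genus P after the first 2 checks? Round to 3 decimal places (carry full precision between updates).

0.083

After 'absent': P(genus P) = 0.1·0.2000 / (0.1·0.2000 + 0.55·0.8000) ≈ 0.0435
After 'present': P(genus P) = 0.9·0.0435 / (0.9·0.0435 + 0.45·0.9565) ≈ 0.0833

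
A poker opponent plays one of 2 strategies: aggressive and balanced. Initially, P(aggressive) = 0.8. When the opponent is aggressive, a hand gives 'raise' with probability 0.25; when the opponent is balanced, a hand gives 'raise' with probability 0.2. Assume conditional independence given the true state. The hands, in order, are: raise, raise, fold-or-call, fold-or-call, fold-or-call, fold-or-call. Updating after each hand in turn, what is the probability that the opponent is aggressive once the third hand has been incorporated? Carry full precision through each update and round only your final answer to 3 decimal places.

After 'raise': P(aggressive) = 0.25·0.8000 / (0.25·0.8000 + 0.2·0.2000) ≈ 0.8333
After 'raise': P(aggressive) = 0.25·0.8333 / (0.25·0.8333 + 0.2·0.1667) ≈ 0.8621
After 'fold-or-call': P(aggressive) = 0.75·0.8621 / (0.75·0.8621 + 0.8·0.1379) ≈ 0.8542

0.854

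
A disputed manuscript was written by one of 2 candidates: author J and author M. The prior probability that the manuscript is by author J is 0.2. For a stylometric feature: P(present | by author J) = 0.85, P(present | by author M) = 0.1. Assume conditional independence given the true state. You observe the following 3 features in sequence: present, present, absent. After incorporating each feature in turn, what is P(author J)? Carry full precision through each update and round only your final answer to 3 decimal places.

Apply Bayes' rule sequentially, carrying P(author J) forward.
After 'present': P(author J) = 0.85·0.2000 / (0.85·0.2000 + 0.1·0.8000) ≈ 0.6800
After 'present': P(author J) = 0.85·0.6800 / (0.85·0.6800 + 0.1·0.3200) ≈ 0.9475
After 'absent': P(author J) = 0.15·0.9475 / (0.15·0.9475 + 0.9·0.0525) ≈ 0.7506

0.751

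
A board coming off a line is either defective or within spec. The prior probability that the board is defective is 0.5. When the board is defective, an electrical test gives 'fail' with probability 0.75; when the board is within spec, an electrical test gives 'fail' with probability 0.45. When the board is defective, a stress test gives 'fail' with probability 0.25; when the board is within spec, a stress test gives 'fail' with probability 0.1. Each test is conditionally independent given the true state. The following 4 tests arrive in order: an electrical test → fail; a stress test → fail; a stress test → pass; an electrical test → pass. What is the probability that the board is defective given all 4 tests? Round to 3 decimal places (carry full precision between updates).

After an electrical test='fail': P(defective) = 0.75·0.5000 / (0.75·0.5000 + 0.45·0.5000) ≈ 0.6250
After a stress test='fail': P(defective) = 0.25·0.6250 / (0.25·0.6250 + 0.1·0.3750) ≈ 0.8065
After a stress test='pass': P(defective) = 0.75·0.8065 / (0.75·0.8065 + 0.9·0.1935) ≈ 0.7764
After an electrical test='pass': P(defective) = 0.25·0.7764 / (0.25·0.7764 + 0.55·0.2236) ≈ 0.6121

0.612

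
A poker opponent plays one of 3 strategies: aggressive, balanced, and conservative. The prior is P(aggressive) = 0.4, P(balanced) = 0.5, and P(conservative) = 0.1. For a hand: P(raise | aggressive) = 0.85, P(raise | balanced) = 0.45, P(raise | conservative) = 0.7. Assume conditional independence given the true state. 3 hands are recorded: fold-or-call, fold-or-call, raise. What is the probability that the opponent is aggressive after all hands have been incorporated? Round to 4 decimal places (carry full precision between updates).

0.0933

Apply Bayes' rule sequentially, carrying P(aggressive) forward.
After 'fold-or-call': normaliser = 0.15·0.4000 + 0.55·0.5000 + 0.3·0.1000; P(aggressive) ≈ 0.1644, P(balanced) ≈ 0.7534, P(conservative) ≈ 0.0822
After 'fold-or-call': normaliser = 0.15·0.1644 + 0.55·0.7534 + 0.3·0.0822; P(aggressive) ≈ 0.0532, P(balanced) ≈ 0.8936, P(conservative) ≈ 0.0532
After 'raise': normaliser = 0.85·0.0532 + 0.45·0.8936 + 0.7·0.0532; P(aggressive) ≈ 0.0933, P(balanced) ≈ 0.8299, P(conservative) ≈ 0.0768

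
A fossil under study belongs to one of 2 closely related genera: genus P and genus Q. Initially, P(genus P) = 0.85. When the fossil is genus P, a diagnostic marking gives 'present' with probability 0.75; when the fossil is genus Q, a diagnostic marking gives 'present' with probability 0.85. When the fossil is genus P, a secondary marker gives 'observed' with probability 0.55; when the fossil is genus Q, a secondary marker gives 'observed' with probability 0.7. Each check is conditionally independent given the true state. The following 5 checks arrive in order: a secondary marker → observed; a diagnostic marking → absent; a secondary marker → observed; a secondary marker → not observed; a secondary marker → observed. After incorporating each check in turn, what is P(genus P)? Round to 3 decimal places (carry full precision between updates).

0.873

After a secondary marker='observed': P(genus P) = 0.55·0.8500 / (0.55·0.8500 + 0.7·0.1500) ≈ 0.8166
After a diagnostic marking='absent': P(genus P) = 0.25·0.8166 / (0.25·0.8166 + 0.15·0.1834) ≈ 0.8812
After a secondary marker='observed': P(genus P) = 0.55·0.8812 / (0.55·0.8812 + 0.7·0.1188) ≈ 0.8536
After a secondary marker='not observed': P(genus P) = 0.45·0.8536 / (0.45·0.8536 + 0.3·0.1464) ≈ 0.8974
After a secondary marker='observed': P(genus P) = 0.55·0.8974 / (0.55·0.8974 + 0.7·0.1026) ≈ 0.8730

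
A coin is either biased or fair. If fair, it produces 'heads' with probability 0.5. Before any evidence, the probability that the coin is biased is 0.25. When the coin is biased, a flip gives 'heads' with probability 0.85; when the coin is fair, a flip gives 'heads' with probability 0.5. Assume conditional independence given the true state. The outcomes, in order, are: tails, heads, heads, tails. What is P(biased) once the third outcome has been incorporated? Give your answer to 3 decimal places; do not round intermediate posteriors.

0.224

Each posterior becomes the prior for the next update.
After 'tails': P(biased) = 0.15·0.2500 / (0.15·0.2500 + 0.5·0.7500) ≈ 0.0909
After 'heads': P(biased) = 0.85·0.0909 / (0.85·0.0909 + 0.5·0.9091) ≈ 0.1453
After 'heads': P(biased) = 0.85·0.1453 / (0.85·0.1453 + 0.5·0.8547) ≈ 0.2242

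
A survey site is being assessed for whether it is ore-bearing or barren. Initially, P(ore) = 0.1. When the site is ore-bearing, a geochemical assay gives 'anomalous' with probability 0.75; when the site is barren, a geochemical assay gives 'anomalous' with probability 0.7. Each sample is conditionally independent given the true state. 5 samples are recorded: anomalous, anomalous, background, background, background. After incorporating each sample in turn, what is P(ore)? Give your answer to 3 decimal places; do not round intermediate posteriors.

After 'anomalous': P(ore) = 0.75·0.1000 / (0.75·0.1000 + 0.7·0.9000) ≈ 0.1064
After 'anomalous': P(ore) = 0.75·0.1064 / (0.75·0.1064 + 0.7·0.8936) ≈ 0.1131
After 'background': P(ore) = 0.25·0.1131 / (0.25·0.1131 + 0.3·0.8869) ≈ 0.0961
After 'background': P(ore) = 0.25·0.0961 / (0.25·0.0961 + 0.3·0.9039) ≈ 0.0814
After 'background': P(ore) = 0.25·0.0814 / (0.25·0.0814 + 0.3·0.9186) ≈ 0.0687

0.069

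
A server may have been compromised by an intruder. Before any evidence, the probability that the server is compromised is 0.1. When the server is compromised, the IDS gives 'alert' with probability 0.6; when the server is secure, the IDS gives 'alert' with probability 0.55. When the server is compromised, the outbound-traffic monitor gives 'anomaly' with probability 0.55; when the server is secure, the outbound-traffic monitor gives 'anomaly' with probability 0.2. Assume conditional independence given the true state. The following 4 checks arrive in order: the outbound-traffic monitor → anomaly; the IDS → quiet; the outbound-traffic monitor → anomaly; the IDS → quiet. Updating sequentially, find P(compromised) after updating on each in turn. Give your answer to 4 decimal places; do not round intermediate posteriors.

Each posterior becomes the prior for the next update.
After the outbound-traffic monitor='anomaly': P(compromised) = 0.55·0.1000 / (0.55·0.1000 + 0.2·0.9000) ≈ 0.2340
After the IDS='quiet': P(compromised) = 0.4·0.2340 / (0.4·0.2340 + 0.45·0.7660) ≈ 0.2136
After the outbound-traffic monitor='anomaly': P(compromised) = 0.55·0.2136 / (0.55·0.2136 + 0.2·0.7864) ≈ 0.4276
After the IDS='quiet': P(compromised) = 0.4·0.4276 / (0.4·0.4276 + 0.45·0.5724) ≈ 0.3990

0.3990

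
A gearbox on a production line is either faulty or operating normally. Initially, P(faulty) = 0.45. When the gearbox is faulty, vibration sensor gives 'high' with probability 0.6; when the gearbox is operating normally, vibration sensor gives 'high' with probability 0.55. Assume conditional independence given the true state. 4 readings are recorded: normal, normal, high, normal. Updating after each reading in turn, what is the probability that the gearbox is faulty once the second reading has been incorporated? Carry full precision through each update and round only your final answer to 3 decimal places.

0.393

Apply Bayes' rule sequentially, carrying P(faulty) forward.
After 'normal': P(faulty) = 0.4·0.4500 / (0.4·0.4500 + 0.45·0.5500) ≈ 0.4211
After 'normal': P(faulty) = 0.4·0.4211 / (0.4·0.4211 + 0.45·0.5789) ≈ 0.3926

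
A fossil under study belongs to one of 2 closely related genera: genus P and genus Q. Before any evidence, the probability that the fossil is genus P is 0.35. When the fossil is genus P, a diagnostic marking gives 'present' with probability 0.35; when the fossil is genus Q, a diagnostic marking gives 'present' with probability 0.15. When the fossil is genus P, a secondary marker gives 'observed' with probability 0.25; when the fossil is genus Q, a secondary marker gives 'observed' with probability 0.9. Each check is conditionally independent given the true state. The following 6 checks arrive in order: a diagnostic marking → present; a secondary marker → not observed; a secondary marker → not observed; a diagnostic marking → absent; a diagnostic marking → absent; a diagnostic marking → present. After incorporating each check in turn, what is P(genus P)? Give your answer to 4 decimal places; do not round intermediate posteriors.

0.9897

After a diagnostic marking='present': P(genus P) = 0.35·0.3500 / (0.35·0.3500 + 0.15·0.6500) ≈ 0.5568
After a secondary marker='not observed': P(genus P) = 0.75·0.5568 / (0.75·0.5568 + 0.1·0.4432) ≈ 0.9041
After a secondary marker='not observed': P(genus P) = 0.75·0.9041 / (0.75·0.9041 + 0.1·0.0959) ≈ 0.9860
After a diagnostic marking='absent': P(genus P) = 0.65·0.9860 / (0.65·0.9860 + 0.85·0.0140) ≈ 0.9818
After a diagnostic marking='absent': P(genus P) = 0.65·0.9818 / (0.65·0.9818 + 0.85·0.0182) ≈ 0.9764
After a diagnostic marking='present': P(genus P) = 0.35·0.9764 / (0.35·0.9764 + 0.15·0.0236) ≈ 0.9897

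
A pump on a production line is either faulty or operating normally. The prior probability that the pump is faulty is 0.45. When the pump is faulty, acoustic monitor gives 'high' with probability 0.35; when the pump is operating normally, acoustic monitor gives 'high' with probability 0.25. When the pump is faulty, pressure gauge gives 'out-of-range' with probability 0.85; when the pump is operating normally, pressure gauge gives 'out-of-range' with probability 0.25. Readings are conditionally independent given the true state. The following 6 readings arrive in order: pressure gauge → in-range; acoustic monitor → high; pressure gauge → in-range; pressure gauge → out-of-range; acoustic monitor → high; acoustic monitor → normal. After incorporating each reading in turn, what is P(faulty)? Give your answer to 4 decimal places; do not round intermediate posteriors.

After pressure gauge='in-range': P(faulty) = 0.15·0.4500 / (0.15·0.4500 + 0.75·0.5500) ≈ 0.1406
After acoustic monitor='high': P(faulty) = 0.35·0.1406 / (0.35·0.1406 + 0.25·0.8594) ≈ 0.1864
After pressure gauge='in-range': P(faulty) = 0.15·0.1864 / (0.15·0.1864 + 0.75·0.8136) ≈ 0.0438
After pressure gauge='out-of-range': P(faulty) = 0.85·0.0438 / (0.85·0.0438 + 0.25·0.9562) ≈ 0.1348
After acoustic monitor='high': P(faulty) = 0.35·0.1348 / (0.35·0.1348 + 0.25·0.8652) ≈ 0.1790
After acoustic monitor='normal': P(faulty) = 0.65·0.1790 / (0.65·0.1790 + 0.75·0.8210) ≈ 0.1590

0.1590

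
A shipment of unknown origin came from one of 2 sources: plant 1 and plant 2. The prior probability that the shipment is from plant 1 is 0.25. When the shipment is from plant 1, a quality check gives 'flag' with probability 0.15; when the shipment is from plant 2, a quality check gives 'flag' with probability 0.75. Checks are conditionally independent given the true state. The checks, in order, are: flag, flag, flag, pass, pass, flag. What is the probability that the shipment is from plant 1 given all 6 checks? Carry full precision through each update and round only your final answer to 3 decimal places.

0.006

After 'flag': P(plant 1) = 0.15·0.2500 / (0.15·0.2500 + 0.75·0.7500) ≈ 0.0625
After 'flag': P(plant 1) = 0.15·0.0625 / (0.15·0.0625 + 0.75·0.9375) ≈ 0.0132
After 'flag': P(plant 1) = 0.15·0.0132 / (0.15·0.0132 + 0.75·0.9868) ≈ 0.0027
After 'pass': P(plant 1) = 0.85·0.0027 / (0.85·0.0027 + 0.25·0.9973) ≈ 0.0090
After 'pass': P(plant 1) = 0.85·0.0090 / (0.85·0.0090 + 0.25·0.9910) ≈ 0.0299
After 'flag': P(plant 1) = 0.15·0.0299 / (0.15·0.0299 + 0.75·0.9701) ≈ 0.0061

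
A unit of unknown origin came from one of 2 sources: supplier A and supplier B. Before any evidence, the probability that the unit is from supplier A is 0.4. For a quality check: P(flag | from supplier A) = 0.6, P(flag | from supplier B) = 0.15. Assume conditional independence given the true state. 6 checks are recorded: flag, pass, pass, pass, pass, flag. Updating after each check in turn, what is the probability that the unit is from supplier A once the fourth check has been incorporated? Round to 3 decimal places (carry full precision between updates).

Apply Bayes' rule sequentially, carrying P(supplier A) forward.
After 'flag': P(supplier A) = 0.6·0.4000 / (0.6·0.4000 + 0.15·0.6000) ≈ 0.7273
After 'pass': P(supplier A) = 0.4·0.7273 / (0.4·0.7273 + 0.85·0.2727) ≈ 0.5565
After 'pass': P(supplier A) = 0.4·0.5565 / (0.4·0.5565 + 0.85·0.4435) ≈ 0.3713
After 'pass': P(supplier A) = 0.4·0.3713 / (0.4·0.3713 + 0.85·0.6287) ≈ 0.2175

0.217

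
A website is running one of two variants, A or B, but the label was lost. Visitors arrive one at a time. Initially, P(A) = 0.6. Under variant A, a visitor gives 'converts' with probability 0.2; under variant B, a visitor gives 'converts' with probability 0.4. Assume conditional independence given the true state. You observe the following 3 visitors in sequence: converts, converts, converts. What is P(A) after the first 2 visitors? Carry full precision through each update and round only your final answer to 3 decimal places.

0.273

Each posterior becomes the prior for the next update.
After 'converts': P(A) = 0.2·0.6000 / (0.2·0.6000 + 0.4·0.4000) ≈ 0.4286
After 'converts': P(A) = 0.2·0.4286 / (0.2·0.4286 + 0.4·0.5714) ≈ 0.2727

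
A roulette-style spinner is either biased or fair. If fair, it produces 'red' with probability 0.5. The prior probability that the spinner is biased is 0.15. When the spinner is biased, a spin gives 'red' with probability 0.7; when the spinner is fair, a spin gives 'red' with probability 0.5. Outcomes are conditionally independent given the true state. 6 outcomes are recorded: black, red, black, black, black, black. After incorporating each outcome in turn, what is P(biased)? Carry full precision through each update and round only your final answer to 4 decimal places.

After 'black': P(biased) = 0.3·0.1500 / (0.3·0.1500 + 0.5·0.8500) ≈ 0.0957
After 'red': P(biased) = 0.7·0.0957 / (0.7·0.0957 + 0.5·0.9043) ≈ 0.1291
After 'black': P(biased) = 0.3·0.1291 / (0.3·0.1291 + 0.5·0.8709) ≈ 0.0817
After 'black': P(biased) = 0.3·0.0817 / (0.3·0.0817 + 0.5·0.9183) ≈ 0.0507
After 'black': P(biased) = 0.3·0.0507 / (0.3·0.0507 + 0.5·0.9493) ≈ 0.0310
After 'black': P(biased) = 0.3·0.0310 / (0.3·0.0310 + 0.5·0.9690) ≈ 0.0188

0.0188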